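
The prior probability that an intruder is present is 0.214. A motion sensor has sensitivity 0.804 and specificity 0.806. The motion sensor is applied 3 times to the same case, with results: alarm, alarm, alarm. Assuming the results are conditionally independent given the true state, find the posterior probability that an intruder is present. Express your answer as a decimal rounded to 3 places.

Let H be the event that an intruder is present; start with P(H) = 0.214. P('alarm'|H) = 0.804, P('alarm'|¬H) = 0.194.
Update on result 1 ('alarm'): P(H) ← 0.804·0.2140 / (0.804·0.2140 + 0.194·0.7860) = 0.17206/0.32454 = 0.5302.
Update on result 2 ('alarm'): P(H) ← 0.804·0.5302 / (0.804·0.5302 + 0.194·0.4698) = 0.42624/0.51739 = 0.8238.
Update on result 3 ('alarm'): P(H) ← 0.804·0.8238 / (0.804·0.8238 + 0.194·0.1762) = 0.66236/0.69654 = 0.9509.

Posterior P(H) ≈ 0.951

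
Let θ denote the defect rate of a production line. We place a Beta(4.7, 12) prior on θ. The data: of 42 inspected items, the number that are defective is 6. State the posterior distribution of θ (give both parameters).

Observing 6 successes and 36 failures updates Beta(4.7, 12) by adding the success and failure counts to the two shape parameters: α = 4.7+6 = 10.7, β = 12+36 = 48.

Posterior: Beta(10.7, 48)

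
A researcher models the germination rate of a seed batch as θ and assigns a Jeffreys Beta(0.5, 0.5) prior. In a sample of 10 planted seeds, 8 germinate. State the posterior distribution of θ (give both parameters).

Posterior: Beta(8.5, 2.5)

The binomial likelihood is conjugate to the Beta prior: with 8 successes and 2 failures, the posterior is Beta(0.5+8, 0.5+2) = Beta(8.5, 2.5).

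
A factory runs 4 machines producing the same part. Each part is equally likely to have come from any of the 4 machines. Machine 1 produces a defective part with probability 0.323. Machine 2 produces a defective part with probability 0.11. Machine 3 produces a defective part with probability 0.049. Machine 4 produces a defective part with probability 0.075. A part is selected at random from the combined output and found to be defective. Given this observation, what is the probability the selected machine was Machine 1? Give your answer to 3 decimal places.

P(defective|M1) = 0.323; P(defective|M2) = 0.11; P(defective|M3) = 0.049; P(defective|M4) = 0.075.
Prior × likelihood for each source: 0.25·0.323=0.08075, 0.25·0.11=0.02750, 0.25·0.049=0.01225, 0.25·0.075=0.01875. Summing gives P(defective) = 0.13925.
P(Machine 1 | defective) = 0.08075 / 0.13925 = 0.580.

Posterior probability ≈ 0.580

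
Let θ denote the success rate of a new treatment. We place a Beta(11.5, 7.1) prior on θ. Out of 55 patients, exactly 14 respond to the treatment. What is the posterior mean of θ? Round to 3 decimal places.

Posterior mean ≈ 0.346

Observing 14 successes and 41 failures updates Beta(11.5, 7.1) by adding the success and failure counts to the two shape parameters: α = 11.5+14 = 25.5, β = 7.1+41 = 48.1.
E[θ | data] = 25.5/(25.5+48.1) = 0.346.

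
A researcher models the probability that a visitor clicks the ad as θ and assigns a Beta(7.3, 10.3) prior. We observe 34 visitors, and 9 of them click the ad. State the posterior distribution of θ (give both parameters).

Observing 9 successes and 25 failures updates Beta(7.3, 10.3) by adding the success and failure counts to the two shape parameters: α = 7.3+9 = 16.3, β = 10.3+25 = 35.3.

Posterior: Beta(16.3, 35.3)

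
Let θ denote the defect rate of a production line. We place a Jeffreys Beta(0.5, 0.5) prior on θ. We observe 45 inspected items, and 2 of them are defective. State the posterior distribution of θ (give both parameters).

Observing 2 successes and 43 failures updates Beta(0.5, 0.5) by adding the success and failure counts to the two shape parameters: α = 0.5+2 = 2.5, β = 0.5+43 = 43.5.

Posterior: Beta(2.5, 43.5)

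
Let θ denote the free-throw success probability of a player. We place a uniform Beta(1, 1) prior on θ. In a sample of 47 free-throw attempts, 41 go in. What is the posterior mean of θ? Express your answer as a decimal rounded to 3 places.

Observing 41 successes and 6 failures updates Beta(1, 1) by adding the success and failure counts to the two shape parameters: α = 1+41 = 42, β = 1+6 = 7.
E[θ | data] = 42/(42+7) = 0.857.

Posterior mean ≈ 0.857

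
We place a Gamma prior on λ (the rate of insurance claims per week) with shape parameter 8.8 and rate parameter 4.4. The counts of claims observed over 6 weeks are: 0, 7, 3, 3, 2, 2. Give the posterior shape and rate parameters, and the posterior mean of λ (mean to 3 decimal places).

Posterior: Gamma(shape=25.8, rate=10.4); mean ≈ 2.481

Total count ∑xᵢ = 17 over n = 6 weeks.
Gamma is conjugate to the Poisson likelihood: posterior is Gamma(shape = 8.8+17 = 25.8, rate = 4.4+6 = 10.4).
Posterior mean = shape/rate = 25.8/10.4 = 2.481.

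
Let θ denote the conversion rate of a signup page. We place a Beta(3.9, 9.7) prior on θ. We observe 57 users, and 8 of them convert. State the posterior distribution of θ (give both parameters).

Posterior: Beta(11.9, 58.7)

Observing 8 successes and 49 failures updates Beta(3.9, 9.7) by adding the success and failure counts to the two shape parameters: α = 3.9+8 = 11.9, β = 9.7+49 = 58.7.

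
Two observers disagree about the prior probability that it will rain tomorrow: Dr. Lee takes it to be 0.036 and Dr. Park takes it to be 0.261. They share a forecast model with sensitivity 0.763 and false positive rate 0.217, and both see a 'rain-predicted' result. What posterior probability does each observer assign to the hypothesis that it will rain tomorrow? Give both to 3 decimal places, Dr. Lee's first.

Dr. Lee: 0.116; Dr. Park: 0.554

P('+'|H) = 0.763, P('+'|¬H) = 0.217.
Dr. Lee: numerator 0.763·0.036 = 0.027468; evidence = 0.027468+0.217·0.964 = 0.23666; posterior = 0.116.
Dr. Park: numerator 0.763·0.261 = 0.19914; evidence = 0.19914+0.217·0.739 = 0.35951; posterior = 0.554.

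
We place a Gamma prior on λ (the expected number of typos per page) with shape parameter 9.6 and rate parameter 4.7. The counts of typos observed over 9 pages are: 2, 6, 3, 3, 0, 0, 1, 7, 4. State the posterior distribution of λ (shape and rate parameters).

Posterior: Gamma(shape=35.6, rate=13.7)

Total count ∑xᵢ = 26 over n = 9 pages.
Gamma is conjugate to the Poisson likelihood: posterior is Gamma(shape = 9.6+26 = 35.6, rate = 4.7+9 = 13.7).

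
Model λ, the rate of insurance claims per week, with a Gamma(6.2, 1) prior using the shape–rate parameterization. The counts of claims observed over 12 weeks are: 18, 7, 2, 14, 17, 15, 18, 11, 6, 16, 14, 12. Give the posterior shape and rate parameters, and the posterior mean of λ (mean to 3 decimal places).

Posterior: Gamma(shape=156.2, rate=13); mean ≈ 12.015

Total count ∑xᵢ = 150 over n = 12 weeks.
Gamma is conjugate to the Poisson likelihood: posterior is Gamma(shape = 6.2+150 = 156.2, rate = 1+12 = 13).
E[λ | data] = 156.2/13 = 12.015.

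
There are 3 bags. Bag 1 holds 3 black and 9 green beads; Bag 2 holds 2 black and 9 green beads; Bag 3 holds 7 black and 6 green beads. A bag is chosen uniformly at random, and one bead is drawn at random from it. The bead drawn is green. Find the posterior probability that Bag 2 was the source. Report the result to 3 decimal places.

Posterior probability ≈ 0.403

P(green|Bag 1) = 0.75; P(green|Bag 2) = 0.8182; P(green|Bag 3) = 0.4615.
Prior × likelihood for each source: 0.333333·0.75=0.2500, 0.333333·0.8182=0.2727, 0.333333·0.4615=0.1538. Summing gives P(green) = 0.67657.
P(Bag 2 | green) = 0.2727 / 0.67657 = 0.403.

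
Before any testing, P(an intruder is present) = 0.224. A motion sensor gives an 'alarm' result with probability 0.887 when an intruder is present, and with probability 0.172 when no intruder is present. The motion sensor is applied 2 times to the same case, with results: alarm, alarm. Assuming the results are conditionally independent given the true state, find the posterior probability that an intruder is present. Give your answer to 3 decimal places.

With H the event that an intruder is present, the joint likelihood of the observed sequence is P(data|H) = 0.887·0.887 = 0.78677 and P(data|¬H) = 0.172·0.172 = 0.029584.
Bayes: P(H|data) = 0.224·0.78677 / (0.224·0.78677 + 0.776·0.029584) = 0.17624/0.19919 = 0.8847.

Posterior P(H) ≈ 0.885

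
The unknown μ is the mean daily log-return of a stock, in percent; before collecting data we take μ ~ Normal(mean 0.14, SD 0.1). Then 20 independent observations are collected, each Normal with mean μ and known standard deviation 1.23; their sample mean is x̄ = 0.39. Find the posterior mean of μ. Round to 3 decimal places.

Posterior mean ≈ 0.169

Prior precision 1/τ₀² = 1/0.1² = 100.000; data precision n/σ² = 20/1.23² = 13.2196.
Posterior precision = 100.000 + 13.2196 = 113.220.
Posterior mean = (100.000·0.14 + 13.2196·0.39) / 113.220 = 0.169.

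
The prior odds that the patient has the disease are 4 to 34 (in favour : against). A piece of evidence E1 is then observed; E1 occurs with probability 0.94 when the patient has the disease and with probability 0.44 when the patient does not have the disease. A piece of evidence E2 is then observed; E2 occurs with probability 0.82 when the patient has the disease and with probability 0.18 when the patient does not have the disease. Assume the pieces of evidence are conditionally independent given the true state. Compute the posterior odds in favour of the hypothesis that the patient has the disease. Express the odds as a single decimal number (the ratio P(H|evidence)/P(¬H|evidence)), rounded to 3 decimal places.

Prior odds = 4/34 = 0.11765.
Likelihood ratio for E1 = 0.94/0.44 = 2.1364.
Likelihood ratio for E2 = 0.82/0.18 = 4.5556.
Posterior odds = prior odds × LR₁ × LR₂ = 1.1450.

Posterior odds ≈ 1.145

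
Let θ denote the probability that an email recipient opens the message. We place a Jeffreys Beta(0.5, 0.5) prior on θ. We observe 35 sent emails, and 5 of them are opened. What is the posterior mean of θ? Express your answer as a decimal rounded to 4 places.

Posterior mean ≈ 0.1528

Observing 5 successes and 30 failures updates Beta(0.5, 0.5) by adding the success and failure counts to the two shape parameters: α = 0.5+5 = 5.5, β = 0.5+30 = 30.5.
Posterior mean = α/(α+β) = 5.5/36 = 0.1528.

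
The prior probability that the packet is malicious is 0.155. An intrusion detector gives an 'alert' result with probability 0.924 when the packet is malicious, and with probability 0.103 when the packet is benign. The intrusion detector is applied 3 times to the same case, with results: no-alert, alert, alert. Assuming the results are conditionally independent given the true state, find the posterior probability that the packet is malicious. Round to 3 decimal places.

Posterior P(H) ≈ 0.556

With H the event that the packet is malicious, the joint likelihood of the observed sequence is P(data|H) = 0.076·0.924·0.924 = 0.064887 and P(data|¬H) = 0.897·0.103·0.103 = 0.0095163.
Bayes: P(H|data) = 0.155·0.064887 / (0.155·0.064887 + 0.845·0.0095163) = 0.010057/0.018099 = 0.5557.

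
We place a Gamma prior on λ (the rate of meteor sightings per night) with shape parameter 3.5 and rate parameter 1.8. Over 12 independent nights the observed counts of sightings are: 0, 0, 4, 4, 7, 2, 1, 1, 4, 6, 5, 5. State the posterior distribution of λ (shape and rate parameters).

Total count ∑xᵢ = 39 over n = 12 nights.
Gamma is conjugate to the Poisson likelihood: posterior is Gamma(shape = 3.5+39 = 42.5, rate = 1.8+12 = 13.8).

Posterior: Gamma(shape=42.5, rate=13.8)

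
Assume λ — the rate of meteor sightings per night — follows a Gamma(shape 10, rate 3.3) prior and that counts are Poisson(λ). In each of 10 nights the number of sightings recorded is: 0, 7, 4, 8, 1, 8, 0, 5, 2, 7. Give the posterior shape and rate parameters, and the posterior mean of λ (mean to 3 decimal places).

Total count ∑xᵢ = 42 over n = 10 nights.
Gamma is conjugate to the Poisson likelihood: posterior is Gamma(shape = 10+42 = 52, rate = 3.3+10 = 13.3).
Posterior mean = shape/rate = 52/13.3 = 3.910.

Posterior: Gamma(shape=52, rate=13.3); mean ≈ 3.910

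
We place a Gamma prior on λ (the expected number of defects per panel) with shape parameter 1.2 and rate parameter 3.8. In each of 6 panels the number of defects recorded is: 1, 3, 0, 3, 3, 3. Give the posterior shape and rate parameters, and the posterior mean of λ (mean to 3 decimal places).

Total count ∑xᵢ = 13 over n = 6 panels.
Gamma is conjugate to the Poisson likelihood: posterior is Gamma(shape = 1.2+13 = 14.2, rate = 3.8+6 = 9.8).
E[λ | data] = 14.2/9.8 = 1.449.

Posterior: Gamma(shape=14.2, rate=9.8); mean ≈ 1.449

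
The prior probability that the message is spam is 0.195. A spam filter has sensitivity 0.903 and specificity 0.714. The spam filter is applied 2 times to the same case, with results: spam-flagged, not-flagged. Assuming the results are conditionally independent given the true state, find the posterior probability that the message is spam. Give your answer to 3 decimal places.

Posterior P(H) ≈ 0.094

With H the event that the message is spam, the joint likelihood of the observed sequence is P(data|H) = 0.903·0.097 = 0.087591 and P(data|¬H) = 0.286·0.714 = 0.20420.
Bayes: P(H|data) = 0.195·0.087591 / (0.195·0.087591 + 0.805·0.20420) = 0.017080/0.18146 = 0.0941.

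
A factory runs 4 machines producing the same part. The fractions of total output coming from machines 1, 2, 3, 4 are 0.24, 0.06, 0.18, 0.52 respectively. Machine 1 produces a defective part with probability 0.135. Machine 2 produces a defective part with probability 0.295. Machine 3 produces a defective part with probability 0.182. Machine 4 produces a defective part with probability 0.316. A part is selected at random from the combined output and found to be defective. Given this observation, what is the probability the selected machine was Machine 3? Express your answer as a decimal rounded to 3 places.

P(defective|M1) = 0.135; P(defective|M2) = 0.295; P(defective|M3) = 0.182; P(defective|M4) = 0.316.
Prior × likelihood for each source: 0.24·0.135=0.03240, 0.06·0.295=0.01770, 0.18·0.182=0.03276, 0.52·0.316=0.1643. Summing gives P(defective) = 0.24718.
P(Machine 3 | defective) = 0.03276 / 0.24718 = 0.133.

Posterior probability ≈ 0.133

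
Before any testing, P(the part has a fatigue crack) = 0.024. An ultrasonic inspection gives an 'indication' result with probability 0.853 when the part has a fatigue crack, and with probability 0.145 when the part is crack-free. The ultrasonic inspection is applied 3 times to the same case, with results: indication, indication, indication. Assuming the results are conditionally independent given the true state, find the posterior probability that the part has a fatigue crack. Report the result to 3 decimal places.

With H the event that the part has a fatigue crack, the joint likelihood of the observed sequence is P(data|H) = 0.853·0.853·0.853 = 0.62065 and P(data|¬H) = 0.145·0.145·0.145 = 0.0030486.
Bayes: P(H|data) = 0.024·0.62065 / (0.024·0.62065 + 0.976·0.0030486) = 0.014896/0.017871 = 0.8335.

Posterior P(H) ≈ 0.834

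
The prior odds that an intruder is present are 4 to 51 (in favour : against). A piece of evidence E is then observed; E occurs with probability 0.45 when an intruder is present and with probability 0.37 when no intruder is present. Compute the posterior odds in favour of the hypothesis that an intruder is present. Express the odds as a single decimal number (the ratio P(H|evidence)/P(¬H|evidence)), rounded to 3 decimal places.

Posterior odds ≈ 0.095

Prior odds = 4/51 = 0.078431. In log-odds, ln(0.078431) = -2.5455.
Add log likelihood ratio: ln(1.2162) = 0.19574.
Posterior log-odds = -2.3498, so posterior odds = exp(-2.3498) = 0.095390.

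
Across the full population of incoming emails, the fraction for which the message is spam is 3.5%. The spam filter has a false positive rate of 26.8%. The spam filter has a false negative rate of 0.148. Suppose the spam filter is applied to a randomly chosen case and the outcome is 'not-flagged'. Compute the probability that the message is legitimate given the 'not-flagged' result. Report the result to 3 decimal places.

P(¬H | E) ≈ 0.993

Let H be the event that the message is spam. P(H) = 0.035, so P(¬H) = 0.965. With E the 'not-flagged' result, P(E|H) = 0.148 and P(E|¬H) = 0.732.
P(E) = 0.148·0.035 + 0.732·0.965 = 0.0051800 + 0.70638 = 0.71156.
By Bayes' theorem, P(H|E) = 0.0051800 / 0.71156 = 0.007. Hence P(¬H|E) = 1 − 0.007 = 0.993.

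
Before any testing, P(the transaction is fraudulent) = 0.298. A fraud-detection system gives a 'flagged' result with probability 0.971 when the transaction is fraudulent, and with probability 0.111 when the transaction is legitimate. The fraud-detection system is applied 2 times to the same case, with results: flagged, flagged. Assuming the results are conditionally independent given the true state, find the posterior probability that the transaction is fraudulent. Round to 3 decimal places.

With H the event that the transaction is fraudulent, the joint likelihood of the observed sequence is P(data|H) = 0.971·0.971 = 0.94284 and P(data|¬H) = 0.111·0.111 = 0.012321.
Bayes: P(H|data) = 0.298·0.94284 / (0.298·0.94284 + 0.702·0.012321) = 0.28097/0.28962 = 0.9701.

Posterior P(H) ≈ 0.970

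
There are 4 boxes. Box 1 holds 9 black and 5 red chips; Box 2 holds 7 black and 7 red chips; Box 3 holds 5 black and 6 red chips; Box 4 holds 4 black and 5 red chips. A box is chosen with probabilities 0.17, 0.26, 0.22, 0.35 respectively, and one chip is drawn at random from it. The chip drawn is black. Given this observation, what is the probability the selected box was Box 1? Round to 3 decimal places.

Posterior probability ≈ 0.221

Tabulate prior·likelihood by source: [1] prior 0.17, lik 0.6429, product 0.1093; [2] prior 0.26, lik 0.5, product 0.1300; [3] prior 0.22, lik 0.4545, product 0.1000; [4] prior 0.35, lik 0.4444, product 0.1556.
Normalizing constant = 0.49484; the posterior for Box 1 is its product over the sum, 0.1093/0.49484 = 0.221.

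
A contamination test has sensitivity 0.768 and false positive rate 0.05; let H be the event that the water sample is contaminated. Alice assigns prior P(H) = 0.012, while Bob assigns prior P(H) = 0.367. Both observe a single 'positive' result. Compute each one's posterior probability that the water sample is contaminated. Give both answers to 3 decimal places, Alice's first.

Alice: 0.157; Bob: 0.899

P('+'|H) = 0.768, P('+'|¬H) = 0.05.
Alice: numerator 0.768·0.012 = 0.0092160; evidence = 0.0092160+0.05·0.988 = 0.058616; posterior = 0.157.
Bob: numerator 0.768·0.367 = 0.28186; evidence = 0.28186+0.05·0.633 = 0.31351; posterior = 0.899.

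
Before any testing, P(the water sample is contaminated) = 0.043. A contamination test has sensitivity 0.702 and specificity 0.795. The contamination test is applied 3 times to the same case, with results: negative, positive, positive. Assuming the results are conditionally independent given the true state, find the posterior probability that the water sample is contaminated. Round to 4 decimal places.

Let H be the event that the water sample is contaminated; start with P(H) = 0.043. P('positive'|H) = 0.702, P('positive'|¬H) = 0.205.
Update on result 1 ('negative'): P(H) ← 0.298·0.0430 / (0.298·0.0430 + 0.795·0.9570) = 0.012814/0.77363 = 0.0166.
Update on result 2 ('positive'): P(H) ← 0.702·0.0166 / (0.702·0.0166 + 0.205·0.9834) = 0.011628/0.21323 = 0.0545.
Update on result 3 ('positive'): P(H) ← 0.702·0.0545 / (0.702·0.0545 + 0.205·0.9455) = 0.038280/0.23210 = 0.1649.

Posterior P(H) ≈ 0.1649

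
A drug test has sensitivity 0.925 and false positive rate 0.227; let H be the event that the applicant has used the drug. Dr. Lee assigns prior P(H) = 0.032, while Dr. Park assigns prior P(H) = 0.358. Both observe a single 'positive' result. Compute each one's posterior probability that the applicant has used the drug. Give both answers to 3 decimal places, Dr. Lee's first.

Dr. Lee: 0.119; Dr. Park: 0.694

The likelihood ratio for a 'positive' result is 0.925/0.227 = 4.0749.
Dr. Lee: prior odds 0.032/0.968 = 0.033058; posterior odds 0.13471; posterior probability 0.119.
Dr. Park: prior odds 0.358/0.642 = 0.55763; posterior odds 2.2723; posterior probability 0.694.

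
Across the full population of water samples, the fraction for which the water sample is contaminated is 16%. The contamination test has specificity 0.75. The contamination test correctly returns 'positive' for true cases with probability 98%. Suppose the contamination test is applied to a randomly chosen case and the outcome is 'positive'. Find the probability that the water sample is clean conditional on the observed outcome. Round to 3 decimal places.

Let H be the event that the water sample is contaminated. P(H) = 0.16, so P(¬H) = 0.84. With E the 'positive' result, P(E|H) = 0.98 and P(E|¬H) = 0.25.
P(E) = 0.98·0.16 + 0.25·0.84 = 0.15680 + 0.21000 = 0.36680.
By Bayes' theorem, P(H|E) = 0.15680 / 0.36680 = 0.427. Hence P(¬H|E) = 1 − 0.427 = 0.573.

P(¬H | E) ≈ 0.573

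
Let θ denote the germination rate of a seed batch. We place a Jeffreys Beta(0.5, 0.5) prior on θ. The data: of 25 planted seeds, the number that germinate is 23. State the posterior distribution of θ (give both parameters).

The binomial likelihood is conjugate to the Beta prior: with 23 successes and 2 failures, the posterior is Beta(0.5+23, 0.5+2) = Beta(23.5, 2.5).

Posterior: Beta(23.5, 2.5)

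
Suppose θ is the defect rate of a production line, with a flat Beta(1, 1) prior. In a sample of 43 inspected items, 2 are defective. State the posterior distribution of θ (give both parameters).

Observing 2 successes and 41 failures updates Beta(1, 1) by adding the success and failure counts to the two shape parameters: α = 1+2 = 3, β = 1+41 = 42.

Posterior: Beta(3, 42)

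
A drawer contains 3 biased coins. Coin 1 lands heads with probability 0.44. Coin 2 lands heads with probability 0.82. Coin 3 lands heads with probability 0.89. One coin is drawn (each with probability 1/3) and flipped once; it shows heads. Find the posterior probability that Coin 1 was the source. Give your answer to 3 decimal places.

P(heads|C1) = 0.44; P(heads|C2) = 0.82; P(heads|C3) = 0.89.
Prior × likelihood for each source: 0.333333·0.44=0.1467, 0.333333·0.82=0.2733, 0.333333·0.89=0.2967. Summing gives P(heads) = 0.71667.
P(Coin 1 | heads) = 0.1467 / 0.71667 = 0.205.

Posterior probability ≈ 0.205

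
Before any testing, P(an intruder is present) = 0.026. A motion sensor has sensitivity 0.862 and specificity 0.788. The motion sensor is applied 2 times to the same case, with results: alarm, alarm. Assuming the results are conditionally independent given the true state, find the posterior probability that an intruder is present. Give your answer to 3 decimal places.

Posterior P(H) ≈ 0.306

Let H be the event that an intruder is present; start with P(H) = 0.026. P('alarm'|H) = 0.862, P('alarm'|¬H) = 0.212.
Update on result 1 ('alarm'): P(H) ← 0.862·0.0260 / (0.862·0.0260 + 0.212·0.9740) = 0.022412/0.22890 = 0.0979.
Update on result 2 ('alarm'): P(H) ← 0.862·0.0979 / (0.862·0.0979 + 0.212·0.9021) = 0.084400/0.27564 = 0.3062.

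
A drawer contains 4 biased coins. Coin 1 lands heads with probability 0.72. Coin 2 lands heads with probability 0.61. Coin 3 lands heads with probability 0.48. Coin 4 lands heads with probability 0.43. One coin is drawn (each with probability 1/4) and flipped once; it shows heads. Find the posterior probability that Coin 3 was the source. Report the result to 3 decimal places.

Tabulate prior·likelihood by source: [1] prior 0.25, lik 0.72, product 0.1800; [2] prior 0.25, lik 0.61, product 0.1525; [3] prior 0.25, lik 0.48, product 0.1200; [4] prior 0.25, lik 0.43, product 0.1075.
Normalizing constant = 0.56000; the posterior for Coin 3 is its product over the sum, 0.1200/0.56000 = 0.214.

Posterior probability ≈ 0.214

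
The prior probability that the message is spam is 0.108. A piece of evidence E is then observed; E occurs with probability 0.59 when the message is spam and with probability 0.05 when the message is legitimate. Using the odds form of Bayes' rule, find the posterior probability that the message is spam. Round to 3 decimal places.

Posterior probability ≈ 0.588

Prior odds = 0.108/(1−0.108) = 0.12108. In log-odds, ln(0.12108) = -2.1113.
Add log likelihood ratio: ln(11.800) = 2.4681.
Posterior log-odds = 0.35676, so posterior odds = exp(0.35676) = 1.4287. Converting, P(H|E) = 1.4287/2.4287 = 0.588.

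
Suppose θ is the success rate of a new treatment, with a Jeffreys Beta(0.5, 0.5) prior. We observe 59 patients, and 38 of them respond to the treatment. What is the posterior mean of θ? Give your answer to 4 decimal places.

The binomial likelihood is conjugate to the Beta prior: with 38 successes and 21 failures, the posterior is Beta(0.5+38, 0.5+21) = Beta(38.5, 21.5).
E[θ | data] = 38.5/(38.5+21.5) = 0.6417.

Posterior mean ≈ 0.6417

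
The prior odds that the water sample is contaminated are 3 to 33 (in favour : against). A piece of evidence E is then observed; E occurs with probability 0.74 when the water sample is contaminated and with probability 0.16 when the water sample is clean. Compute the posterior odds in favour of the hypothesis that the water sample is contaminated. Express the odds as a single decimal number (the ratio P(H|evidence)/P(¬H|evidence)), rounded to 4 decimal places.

Posterior odds ≈ 0.4205

Prior odds = 3/33 = 0.090909.
Likelihood ratio for E = 0.74/0.16 = 4.6250.
Posterior odds = prior odds × LR = 0.42045.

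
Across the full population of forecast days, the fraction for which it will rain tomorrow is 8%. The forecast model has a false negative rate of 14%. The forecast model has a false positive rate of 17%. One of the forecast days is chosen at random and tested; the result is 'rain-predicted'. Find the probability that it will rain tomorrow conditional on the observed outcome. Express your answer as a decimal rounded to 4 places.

P(H | E) ≈ 0.3055

Let H be the event that it will rain tomorrow. P(H) = 0.08, so P(¬H) = 0.92. With E the 'rain-predicted' result, P(E|H) = 0.86 and P(E|¬H) = 0.17.
P(E) = 0.86·0.08 + 0.17·0.92 = 0.068800 + 0.15640 = 0.22520.
By Bayes' theorem, P(H|E) = 0.068800 / 0.22520 = 0.3055.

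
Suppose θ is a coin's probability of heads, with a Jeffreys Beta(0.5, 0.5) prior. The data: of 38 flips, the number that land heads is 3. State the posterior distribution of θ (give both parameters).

Posterior: Beta(3.5, 35.5)

The binomial likelihood is conjugate to the Beta prior: with 3 successes and 35 failures, the posterior is Beta(0.5+3, 0.5+35) = Beta(3.5, 35.5).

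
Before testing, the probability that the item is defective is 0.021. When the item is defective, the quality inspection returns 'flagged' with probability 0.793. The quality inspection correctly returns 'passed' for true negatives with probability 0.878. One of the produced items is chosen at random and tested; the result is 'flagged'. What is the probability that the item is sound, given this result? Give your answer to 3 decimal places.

Write H for 'the item is defective'. Prior odds H:¬H = 0.021/0.979 = 0.021450. For the 'flagged' outcome, the likelihood ratio is 0.793/0.122 = 6.5000.
Posterior odds = 0.021450 × 6.5000 = 0.13943, so P(H|E) = 0.13943/(1+0.13943) = 0.122. Then P(¬H|E) = 1 − 0.122 = 0.878.

P(¬H | E) ≈ 0.878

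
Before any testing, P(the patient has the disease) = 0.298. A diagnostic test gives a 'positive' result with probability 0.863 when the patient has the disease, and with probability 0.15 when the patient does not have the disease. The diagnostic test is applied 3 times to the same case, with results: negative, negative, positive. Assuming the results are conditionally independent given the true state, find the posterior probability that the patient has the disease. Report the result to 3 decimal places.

Posterior P(H) ≈ 0.060

Let H be the event that the patient has the disease; start with P(H) = 0.298. P('positive'|H) = 0.863, P('positive'|¬H) = 0.15.
Update on result 1 ('negative'): P(H) ← 0.137·0.2980 / (0.137·0.2980 + 0.85·0.7020) = 0.040826/0.63753 = 0.0640.
Update on result 2 ('negative'): P(H) ← 0.137·0.0640 / (0.137·0.0640 + 0.85·0.9360) = 0.0087732/0.80434 = 0.0109.
Update on result 3 ('positive'): P(H) ← 0.863·0.0109 / (0.863·0.0109 + 0.15·0.9891) = 0.0094130/0.15778 = 0.0597.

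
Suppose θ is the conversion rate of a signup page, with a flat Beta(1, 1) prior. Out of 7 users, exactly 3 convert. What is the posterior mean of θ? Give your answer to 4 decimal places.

Observing 3 successes and 4 failures updates Beta(1, 1) by adding the success and failure counts to the two shape parameters: α = 1+3 = 4, β = 1+4 = 5.
Posterior mean = α/(α+β) = 4/9 = 0.4444.

Posterior mean ≈ 0.4444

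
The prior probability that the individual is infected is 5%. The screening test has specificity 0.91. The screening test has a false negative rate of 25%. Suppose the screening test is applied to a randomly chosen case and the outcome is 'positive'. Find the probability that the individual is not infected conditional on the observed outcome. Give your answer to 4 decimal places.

Write H for 'the individual is infected'. Prior odds H:¬H = 0.05/0.95 = 0.052632. For the 'positive' outcome, the likelihood ratio is 0.75/0.09 = 8.3333.
Posterior odds = 0.052632 × 8.3333 = 0.43860, so P(H|E) = 0.43860/(1+0.43860) = 0.3049. Then P(¬H|E) = 1 − 0.3049 = 0.6951.

P(¬H | E) ≈ 0.6951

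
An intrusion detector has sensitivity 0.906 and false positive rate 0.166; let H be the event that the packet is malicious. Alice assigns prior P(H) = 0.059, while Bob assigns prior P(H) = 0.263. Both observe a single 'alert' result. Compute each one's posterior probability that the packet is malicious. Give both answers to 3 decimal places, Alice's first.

Alice: 0.255; Bob: 0.661

P('+'|H) = 0.906, P('+'|¬H) = 0.166.
Alice: numerator 0.906·0.059 = 0.053454; evidence = 0.053454+0.166·0.941 = 0.20966; posterior = 0.255.
Bob: numerator 0.906·0.263 = 0.23828; evidence = 0.23828+0.166·0.737 = 0.36062; posterior = 0.661.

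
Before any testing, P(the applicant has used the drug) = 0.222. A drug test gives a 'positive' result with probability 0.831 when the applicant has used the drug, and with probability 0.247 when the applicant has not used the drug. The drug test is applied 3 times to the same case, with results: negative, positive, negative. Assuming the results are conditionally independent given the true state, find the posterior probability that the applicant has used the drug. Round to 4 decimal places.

Posterior P(H) ≈ 0.0461

With H the event that the applicant has used the drug, the joint likelihood of the observed sequence is P(data|H) = 0.169·0.831·0.169 = 0.023734 and P(data|¬H) = 0.753·0.247·0.753 = 0.14005.
Bayes: P(H|data) = 0.222·0.023734 / (0.222·0.023734 + 0.778·0.14005) = 0.0052690/0.11423 = 0.0461.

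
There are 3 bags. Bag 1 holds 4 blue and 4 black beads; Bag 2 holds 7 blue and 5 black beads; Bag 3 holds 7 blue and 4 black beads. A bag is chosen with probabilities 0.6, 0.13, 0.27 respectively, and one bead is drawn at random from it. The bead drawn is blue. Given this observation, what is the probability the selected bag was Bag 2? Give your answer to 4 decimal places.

Posterior probability ≈ 0.1385

Tabulate prior·likelihood by source: [1] prior 0.6, lik 0.5, product 0.3000; [2] prior 0.13, lik 0.5833, product 0.07583; [3] prior 0.27, lik 0.6364, product 0.1718.
Normalizing constant = 0.54765; the posterior for Bag 2 is its product over the sum, 0.07583/0.54765 = 0.1385.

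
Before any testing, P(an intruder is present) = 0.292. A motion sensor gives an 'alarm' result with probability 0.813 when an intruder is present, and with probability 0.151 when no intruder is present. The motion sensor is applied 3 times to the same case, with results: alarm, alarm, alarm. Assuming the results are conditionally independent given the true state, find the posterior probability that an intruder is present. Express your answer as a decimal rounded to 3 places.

Let H be the event that an intruder is present; start with P(H) = 0.292. P('alarm'|H) = 0.813, P('alarm'|¬H) = 0.151.
Update on result 1 ('alarm'): P(H) ← 0.813·0.2920 / (0.813·0.2920 + 0.151·0.7080) = 0.23740/0.34430 = 0.6895.
Update on result 2 ('alarm'): P(H) ← 0.813·0.6895 / (0.813·0.6895 + 0.151·0.3105) = 0.56056/0.60745 = 0.9228.
Update on result 3 ('alarm'): P(H) ← 0.813·0.9228 / (0.813·0.9228 + 0.151·0.0772) = 0.75025/0.76190 = 0.9847.

Posterior P(H) ≈ 0.985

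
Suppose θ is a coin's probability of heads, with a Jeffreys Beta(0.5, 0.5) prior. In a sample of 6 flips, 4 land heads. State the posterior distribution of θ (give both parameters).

Observing 4 successes and 2 failures updates Beta(0.5, 0.5) by adding the success and failure counts to the two shape parameters: α = 0.5+4 = 4.5, β = 0.5+2 = 2.5.

Posterior: Beta(4.5, 2.5)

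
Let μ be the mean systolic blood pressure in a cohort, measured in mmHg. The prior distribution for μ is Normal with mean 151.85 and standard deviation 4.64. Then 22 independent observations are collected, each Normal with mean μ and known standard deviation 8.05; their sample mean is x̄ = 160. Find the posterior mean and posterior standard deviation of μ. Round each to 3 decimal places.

Prior precision 1/τ₀² = 1/4.64² = 0.0464477; data precision n/σ² = 22/8.05² = 0.339493.
Posterior precision = 0.0464477 + 0.339493 = 0.385941, giving posterior SD = 1/√0.385941 = 1.610.
Posterior mean = (0.0464477·151.85 + 0.339493·160) / 0.385941 = 159.019.

Posterior mean ≈ 159.019; posterior SD ≈ 1.610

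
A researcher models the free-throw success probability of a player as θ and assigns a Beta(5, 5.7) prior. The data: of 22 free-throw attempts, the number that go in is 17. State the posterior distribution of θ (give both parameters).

Posterior: Beta(22, 10.7)

The binomial likelihood is conjugate to the Beta prior: with 17 successes and 5 failures, the posterior is Beta(5+17, 5.7+5) = Beta(22, 10.7).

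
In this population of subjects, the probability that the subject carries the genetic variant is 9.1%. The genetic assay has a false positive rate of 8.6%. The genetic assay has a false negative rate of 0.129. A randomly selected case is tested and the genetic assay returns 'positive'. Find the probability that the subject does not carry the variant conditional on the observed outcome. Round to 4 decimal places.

P(¬H | E) ≈ 0.4965

Write H for 'the subject carries the genetic variant'. Prior odds H:¬H = 0.091/0.909 = 0.10011. For the 'positive' outcome, the likelihood ratio is 0.871/0.086 = 10.128.
Posterior odds = 0.10011 × 10.128 = 1.0139, so P(H|E) = 1.0139/(1+1.0139) = 0.5035. Then P(¬H|E) = 1 − 0.5035 = 0.4965.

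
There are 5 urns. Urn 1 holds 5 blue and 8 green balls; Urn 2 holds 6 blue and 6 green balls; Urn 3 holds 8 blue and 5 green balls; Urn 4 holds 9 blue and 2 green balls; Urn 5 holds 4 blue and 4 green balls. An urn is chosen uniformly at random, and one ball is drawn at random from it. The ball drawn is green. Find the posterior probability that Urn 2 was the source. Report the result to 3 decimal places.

Posterior probability ≈ 0.229

Tabulate prior·likelihood by source: [1] prior 0.2, lik 0.6154, product 0.1231; [2] prior 0.2, lik 0.5, product 0.1000; [3] prior 0.2, lik 0.3846, product 0.07692; [4] prior 0.2, lik 0.1818, product 0.03636; [5] prior 0.2, lik 0.5, product 0.1000.
Normalizing constant = 0.43636; the posterior for Urn 2 is its product over the sum, 0.1000/0.43636 = 0.229.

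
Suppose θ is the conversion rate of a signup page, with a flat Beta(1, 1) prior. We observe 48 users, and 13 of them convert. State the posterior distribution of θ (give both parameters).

The binomial likelihood is conjugate to the Beta prior: with 13 successes and 35 failures, the posterior is Beta(1+13, 1+35) = Beta(14, 36).

Posterior: Beta(14, 36)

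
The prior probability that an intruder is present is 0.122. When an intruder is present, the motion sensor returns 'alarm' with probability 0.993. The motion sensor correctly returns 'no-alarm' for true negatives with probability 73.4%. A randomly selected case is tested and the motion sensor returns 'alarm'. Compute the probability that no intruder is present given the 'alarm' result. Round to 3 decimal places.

P(¬H | E) ≈ 0.658

Write H for 'an intruder is present'. Prior odds H:¬H = 0.122/0.878 = 0.13895. For the 'alarm' outcome, the likelihood ratio is 0.993/0.266 = 3.7331.
Posterior odds = 0.13895 × 3.7331 = 0.51872, so P(H|E) = 0.51872/(1+0.51872) = 0.342. Then P(¬H|E) = 1 − 0.342 = 0.658.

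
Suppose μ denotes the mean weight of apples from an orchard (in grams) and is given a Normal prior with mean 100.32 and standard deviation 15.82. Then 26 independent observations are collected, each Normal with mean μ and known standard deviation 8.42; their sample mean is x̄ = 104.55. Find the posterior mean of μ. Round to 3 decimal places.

Prior precision 1/τ₀² = 1/15.82² = 0.00399565; data precision n/σ² = 26/8.42² = 0.366732.
Posterior precision = 0.00399565 + 0.366732 = 0.370728.
Posterior mean = (0.00399565·100.32 + 0.366732·104.55) / 0.370728 = 104.504.

Posterior mean ≈ 104.504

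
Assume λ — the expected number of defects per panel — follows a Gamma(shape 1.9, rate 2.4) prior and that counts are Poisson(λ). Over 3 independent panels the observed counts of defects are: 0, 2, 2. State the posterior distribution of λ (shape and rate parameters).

Total count ∑xᵢ = 4 over n = 3 panels.
Gamma is conjugate to the Poisson likelihood: posterior is Gamma(shape = 1.9+4 = 5.9, rate = 2.4+3 = 5.4).

Posterior: Gamma(shape=5.9, rate=5.4)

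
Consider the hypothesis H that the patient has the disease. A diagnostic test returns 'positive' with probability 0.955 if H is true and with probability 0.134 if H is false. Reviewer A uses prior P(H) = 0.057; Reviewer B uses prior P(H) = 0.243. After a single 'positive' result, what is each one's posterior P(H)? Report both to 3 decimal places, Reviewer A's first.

Reviewer A: 0.301; Reviewer B: 0.696

P('+'|H) = 0.955, P('+'|¬H) = 0.134.
Reviewer A: numerator 0.955·0.057 = 0.054435; evidence = 0.054435+0.134·0.943 = 0.18080; posterior = 0.301.
Reviewer B: numerator 0.955·0.243 = 0.23206; evidence = 0.23206+0.134·0.757 = 0.33350; posterior = 0.696.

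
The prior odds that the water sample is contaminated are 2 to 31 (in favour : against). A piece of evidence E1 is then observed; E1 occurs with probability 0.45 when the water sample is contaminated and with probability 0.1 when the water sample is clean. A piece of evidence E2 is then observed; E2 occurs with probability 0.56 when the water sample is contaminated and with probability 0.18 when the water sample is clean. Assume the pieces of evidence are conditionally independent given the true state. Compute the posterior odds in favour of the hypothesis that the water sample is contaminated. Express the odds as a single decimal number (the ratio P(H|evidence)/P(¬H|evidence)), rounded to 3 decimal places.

Prior odds = 2/31 = 0.064516. In log-odds, ln(0.064516) = -2.7408.
Add log likelihood ratios: ln(4.5000) + ln(3.1111) = 2.6391.
Posterior log-odds = -0.10178, so posterior odds = exp(-0.10178) = 0.90323.

Posterior odds ≈ 0.903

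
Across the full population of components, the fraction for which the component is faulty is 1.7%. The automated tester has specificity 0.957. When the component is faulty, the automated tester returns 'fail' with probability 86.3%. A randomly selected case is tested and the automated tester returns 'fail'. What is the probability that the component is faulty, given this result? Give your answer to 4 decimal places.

P(H | E) ≈ 0.2577

Write H for 'the component is faulty'. Prior odds H:¬H = 0.017/0.983 = 0.017294. For the 'fail' outcome, the likelihood ratio is 0.863/0.043 = 20.070.
Posterior odds = 0.017294 × 20.070 = 0.34709, so P(H|E) = 0.34709/(1+0.34709) = 0.2577.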